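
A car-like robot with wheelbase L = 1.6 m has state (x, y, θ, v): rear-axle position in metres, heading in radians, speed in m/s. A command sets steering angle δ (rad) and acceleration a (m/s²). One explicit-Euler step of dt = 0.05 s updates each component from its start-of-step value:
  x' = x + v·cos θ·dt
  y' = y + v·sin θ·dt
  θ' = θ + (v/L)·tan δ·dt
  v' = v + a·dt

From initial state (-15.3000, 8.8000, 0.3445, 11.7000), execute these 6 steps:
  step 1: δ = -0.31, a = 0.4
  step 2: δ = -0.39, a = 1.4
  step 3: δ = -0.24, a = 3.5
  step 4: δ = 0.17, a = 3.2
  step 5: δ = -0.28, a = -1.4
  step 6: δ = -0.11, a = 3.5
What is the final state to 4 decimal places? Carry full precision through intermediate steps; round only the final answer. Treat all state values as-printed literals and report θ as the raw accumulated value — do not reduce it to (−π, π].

(-11.7853, 9.1628, -0.0997, 12.2300)

after step 1 (δ=-0.31, a=0.4): (-14.749372, 8.997570, 0.227380, 11.720000)
after step 2 (δ=-0.39, a=1.4): (-14.178455, 9.129669, 0.076831, 11.790000)
after step 3 (δ=-0.24, a=3.5): (-13.590695, 9.174917, -0.013331, 11.965000)
after step 4 (δ=0.17, a=3.2): (-12.992498, 9.166942, 0.050852, 12.125000)
after step 5 (δ=-0.28, a=-1.4): (-12.387031, 9.197757, -0.058104, 12.055000)
after step 6 (δ=-0.11, a=3.5): (-11.785299, 9.162755, -0.099711, 12.230000)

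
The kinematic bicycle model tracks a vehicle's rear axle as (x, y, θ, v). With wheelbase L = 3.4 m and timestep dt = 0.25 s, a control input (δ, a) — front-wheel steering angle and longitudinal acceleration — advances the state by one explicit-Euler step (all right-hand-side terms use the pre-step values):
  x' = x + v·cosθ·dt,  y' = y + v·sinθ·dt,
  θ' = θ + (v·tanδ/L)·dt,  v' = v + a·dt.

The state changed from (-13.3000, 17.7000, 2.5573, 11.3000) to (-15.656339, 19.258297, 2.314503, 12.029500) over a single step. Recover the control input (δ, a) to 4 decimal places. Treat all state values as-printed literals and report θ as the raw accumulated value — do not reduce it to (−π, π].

δ = -0.2843, a = 2.9180

a = (v'−v)/dt = (0.729500)/0.25 = 2.9180
Δθ = θ'−θ = -0.242797;  (v·dt/L) = 11.3000·0.25/3.4 = 0.830882
tan δ = Δθ·L/(v·dt) = -0.292216  →  δ = -0.2843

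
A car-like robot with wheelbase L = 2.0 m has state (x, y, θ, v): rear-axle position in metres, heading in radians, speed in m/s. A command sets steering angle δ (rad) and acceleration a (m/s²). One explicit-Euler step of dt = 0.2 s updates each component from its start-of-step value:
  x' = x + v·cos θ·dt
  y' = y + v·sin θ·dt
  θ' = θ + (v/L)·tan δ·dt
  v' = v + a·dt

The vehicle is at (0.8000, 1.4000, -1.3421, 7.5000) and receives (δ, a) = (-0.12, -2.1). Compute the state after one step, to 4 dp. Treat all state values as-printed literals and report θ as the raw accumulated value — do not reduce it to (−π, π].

x' = 0.8000 + 7.5000·cos(-1.3421)·0.2 = 1.1401
y' = 1.4000 + 7.5000·sin(-1.3421)·0.2 = -0.0609
θ' = -1.3421 + (7.5000/2.0)·tan(-0.12)·0.2 = -1.4325
v' = 7.5000 − 2.1000·0.2 = 7.0800

(1.1401, -0.0609, -1.4325, 7.0800)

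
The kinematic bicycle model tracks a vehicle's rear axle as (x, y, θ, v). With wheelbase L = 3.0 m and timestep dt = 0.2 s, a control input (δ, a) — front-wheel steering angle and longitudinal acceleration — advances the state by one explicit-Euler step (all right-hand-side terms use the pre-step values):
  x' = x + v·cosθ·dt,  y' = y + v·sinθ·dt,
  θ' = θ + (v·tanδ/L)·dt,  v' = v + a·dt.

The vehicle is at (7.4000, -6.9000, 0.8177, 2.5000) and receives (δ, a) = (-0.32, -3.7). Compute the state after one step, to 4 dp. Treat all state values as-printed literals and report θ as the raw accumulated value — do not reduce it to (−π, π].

x' = 7.4000 + 2.5000·cos(0.8177)·0.2 = 7.7420
y' = -6.9000 + 2.5000·sin(0.8177)·0.2 = -6.5352
θ' = 0.8177 + (2.5000/3.0)·tan(-0.32)·0.2 = 0.7625
v' = 2.5000 − 3.7000·0.2 = 1.7600

(7.7420, -6.5352, 0.7625, 1.7600)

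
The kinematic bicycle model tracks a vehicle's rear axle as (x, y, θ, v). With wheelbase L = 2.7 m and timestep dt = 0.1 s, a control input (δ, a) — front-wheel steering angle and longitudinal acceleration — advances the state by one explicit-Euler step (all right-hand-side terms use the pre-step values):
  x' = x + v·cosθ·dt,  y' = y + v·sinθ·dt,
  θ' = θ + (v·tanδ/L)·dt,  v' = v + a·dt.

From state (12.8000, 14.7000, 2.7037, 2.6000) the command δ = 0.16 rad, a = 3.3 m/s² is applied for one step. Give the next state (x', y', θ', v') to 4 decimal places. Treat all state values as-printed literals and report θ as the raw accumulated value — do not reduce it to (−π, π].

(12.5645, 14.8102, 2.7192, 2.9300)

x' = 12.8000 + 2.6000·cos(2.7037)·0.1 = 12.5645
y' = 14.7000 + 2.6000·sin(2.7037)·0.1 = 14.8102
θ' = 2.7037 + (2.6000/2.7)·tan(0.16)·0.1 = 2.7192
v' = 2.6000 + 3.3000·0.1 = 2.9300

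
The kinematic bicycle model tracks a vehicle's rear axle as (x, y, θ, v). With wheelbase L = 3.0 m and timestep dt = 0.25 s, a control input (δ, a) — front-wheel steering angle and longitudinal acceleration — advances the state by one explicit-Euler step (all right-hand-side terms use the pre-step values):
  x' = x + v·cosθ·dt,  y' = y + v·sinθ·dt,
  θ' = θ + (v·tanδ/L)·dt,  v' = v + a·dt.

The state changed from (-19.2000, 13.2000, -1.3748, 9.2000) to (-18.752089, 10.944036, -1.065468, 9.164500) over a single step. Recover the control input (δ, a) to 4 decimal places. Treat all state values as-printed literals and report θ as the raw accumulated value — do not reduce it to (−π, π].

a = (v'−v)/dt = (-0.035500)/0.25 = -0.1420
Δθ = θ'−θ = 0.309332;  (v·dt/L) = 9.2000·0.25/3.0 = 0.766667
tan δ = Δθ·L/(v·dt) = 0.403477  →  δ = 0.3835

δ = 0.3835, a = -0.1420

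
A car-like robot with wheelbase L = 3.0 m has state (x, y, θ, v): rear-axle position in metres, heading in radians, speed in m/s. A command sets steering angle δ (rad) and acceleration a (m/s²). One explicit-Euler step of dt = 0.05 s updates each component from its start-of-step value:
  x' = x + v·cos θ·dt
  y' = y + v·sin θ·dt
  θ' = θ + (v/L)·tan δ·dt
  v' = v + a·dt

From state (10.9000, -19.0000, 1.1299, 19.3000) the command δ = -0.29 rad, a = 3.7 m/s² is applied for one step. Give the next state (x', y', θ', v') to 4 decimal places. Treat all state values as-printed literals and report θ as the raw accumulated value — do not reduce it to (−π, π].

(11.3118, -18.1273, 1.0339, 19.4850)

x' = 10.9000 + 19.3000·cos(1.1299)·0.05 = 11.3118
y' = -19.0000 + 19.3000·sin(1.1299)·0.05 = -18.1273
θ' = 1.1299 + (19.3000/3.0)·tan(-0.29)·0.05 = 1.0339
v' = 19.3000 + 3.7000·0.05 = 19.4850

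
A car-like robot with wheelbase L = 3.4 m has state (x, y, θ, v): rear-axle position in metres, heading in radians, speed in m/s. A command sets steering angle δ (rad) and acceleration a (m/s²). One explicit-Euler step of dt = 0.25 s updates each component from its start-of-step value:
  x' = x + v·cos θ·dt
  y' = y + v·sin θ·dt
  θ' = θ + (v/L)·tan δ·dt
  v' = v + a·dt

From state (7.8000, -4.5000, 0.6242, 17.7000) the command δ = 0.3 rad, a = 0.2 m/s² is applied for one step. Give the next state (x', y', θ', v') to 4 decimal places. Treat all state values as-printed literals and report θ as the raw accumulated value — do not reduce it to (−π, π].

x' = 7.8000 + 17.7000·cos(0.6242)·0.25 = 11.3906
y' = -4.5000 + 17.7000·sin(0.6242)·0.25 = -1.9138
θ' = 0.6242 + (17.7000/3.4)·tan(0.3)·0.25 = 1.0268
v' = 17.7000 + 0.2000·0.25 = 17.7500

(11.3906, -1.9138, 1.0268, 17.7500)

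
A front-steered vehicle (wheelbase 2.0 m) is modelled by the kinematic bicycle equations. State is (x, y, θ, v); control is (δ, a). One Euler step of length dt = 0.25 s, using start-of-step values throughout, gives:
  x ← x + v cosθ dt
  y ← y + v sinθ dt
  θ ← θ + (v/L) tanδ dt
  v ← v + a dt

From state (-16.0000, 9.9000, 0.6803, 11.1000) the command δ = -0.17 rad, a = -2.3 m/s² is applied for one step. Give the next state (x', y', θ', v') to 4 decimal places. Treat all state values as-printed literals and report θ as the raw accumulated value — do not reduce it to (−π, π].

x' = -16.0000 + 11.1000·cos(0.6803)·0.25 = -13.8428
y' = 9.9000 + 11.1000·sin(0.6803)·0.25 = 11.6455
θ' = 0.6803 + (11.1000/2.0)·tan(-0.17)·0.25 = 0.4421
v' = 11.1000 − 2.3000·0.25 = 10.5250

(-13.8428, 11.6455, 0.4421, 10.5250)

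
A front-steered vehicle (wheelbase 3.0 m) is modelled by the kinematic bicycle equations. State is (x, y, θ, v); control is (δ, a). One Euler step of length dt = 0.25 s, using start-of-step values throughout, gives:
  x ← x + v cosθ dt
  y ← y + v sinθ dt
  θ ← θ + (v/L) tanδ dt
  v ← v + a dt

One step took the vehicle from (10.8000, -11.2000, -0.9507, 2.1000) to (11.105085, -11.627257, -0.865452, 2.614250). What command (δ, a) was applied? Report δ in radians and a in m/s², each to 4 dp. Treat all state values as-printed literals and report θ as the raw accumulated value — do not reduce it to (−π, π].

a = (v'−v)/dt = (0.514250)/0.25 = 2.0570
Δθ = θ'−θ = 0.085248;  (v·dt/L) = 2.1000·0.25/3.0 = 0.175000
tan δ = Δθ·L/(v·dt) = 0.487131  →  δ = 0.4533

δ = 0.4533, a = 2.0570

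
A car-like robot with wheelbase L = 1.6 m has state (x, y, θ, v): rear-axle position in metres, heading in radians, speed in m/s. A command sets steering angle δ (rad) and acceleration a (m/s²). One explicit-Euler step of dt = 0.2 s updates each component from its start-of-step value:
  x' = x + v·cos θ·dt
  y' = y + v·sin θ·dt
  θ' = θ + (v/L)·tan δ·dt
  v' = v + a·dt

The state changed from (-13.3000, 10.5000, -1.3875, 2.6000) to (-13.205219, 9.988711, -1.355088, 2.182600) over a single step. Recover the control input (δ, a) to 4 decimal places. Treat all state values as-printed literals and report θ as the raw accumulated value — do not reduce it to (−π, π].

a = (v'−v)/dt = (-0.417400)/0.2 = -2.0870
Δθ = θ'−θ = 0.032412;  (v·dt/L) = 2.6000·0.2/1.6 = 0.325000
tan δ = Δθ·L/(v·dt) = 0.099729  →  δ = 0.0994

δ = 0.0994, a = -2.0870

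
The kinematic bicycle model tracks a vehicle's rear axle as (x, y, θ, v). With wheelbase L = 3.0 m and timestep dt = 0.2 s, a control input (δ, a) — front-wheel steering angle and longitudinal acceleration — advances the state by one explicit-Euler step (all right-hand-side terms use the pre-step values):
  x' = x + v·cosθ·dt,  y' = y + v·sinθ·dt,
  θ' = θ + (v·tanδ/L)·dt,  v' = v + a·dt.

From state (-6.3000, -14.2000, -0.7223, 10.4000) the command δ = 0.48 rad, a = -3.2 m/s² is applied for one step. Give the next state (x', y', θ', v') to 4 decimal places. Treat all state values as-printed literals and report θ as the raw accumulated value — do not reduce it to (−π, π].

(-4.7394, -15.5751, -0.3613, 9.7600)

x' = -6.3000 + 10.4000·cos(-0.7223)·0.2 = -4.7394
y' = -14.2000 + 10.4000·sin(-0.7223)·0.2 = -15.5751
θ' = -0.7223 + (10.4000/3.0)·tan(0.48)·0.2 = -0.3613
v' = 10.4000 − 3.2000·0.2 = 9.7600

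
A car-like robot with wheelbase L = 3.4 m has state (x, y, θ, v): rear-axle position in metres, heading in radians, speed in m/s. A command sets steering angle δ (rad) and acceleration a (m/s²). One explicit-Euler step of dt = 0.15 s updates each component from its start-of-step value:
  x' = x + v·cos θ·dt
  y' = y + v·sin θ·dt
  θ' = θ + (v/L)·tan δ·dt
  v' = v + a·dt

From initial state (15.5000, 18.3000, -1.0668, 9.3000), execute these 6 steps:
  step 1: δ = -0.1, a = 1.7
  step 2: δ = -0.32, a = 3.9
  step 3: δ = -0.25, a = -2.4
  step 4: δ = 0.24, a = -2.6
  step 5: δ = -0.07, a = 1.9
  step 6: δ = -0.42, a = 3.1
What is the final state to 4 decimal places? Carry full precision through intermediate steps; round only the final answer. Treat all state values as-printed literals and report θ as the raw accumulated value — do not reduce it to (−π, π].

(18.4452, 10.1867, -1.4760, 10.1400)

after step 1 (δ=-0.1, a=1.7): (16.173686, 17.078455, -1.107967, 9.555000)
after step 2 (δ=-0.32, a=3.9): (16.813606, 15.795993, -1.247662, 10.140000)
after step 3 (δ=-0.25, a=-2.4): (17.296584, 14.353713, -1.361890, 9.780000)
after step 4 (δ=0.24, a=-2.6): (17.600826, 12.918608, -1.256302, 9.390000)
after step 5 (δ=-0.07, a=1.9): (18.036525, 11.579191, -1.285348, 9.675000)
after step 6 (δ=-0.42, a=3.1): (18.445180, 10.186665, -1.475962, 10.140000)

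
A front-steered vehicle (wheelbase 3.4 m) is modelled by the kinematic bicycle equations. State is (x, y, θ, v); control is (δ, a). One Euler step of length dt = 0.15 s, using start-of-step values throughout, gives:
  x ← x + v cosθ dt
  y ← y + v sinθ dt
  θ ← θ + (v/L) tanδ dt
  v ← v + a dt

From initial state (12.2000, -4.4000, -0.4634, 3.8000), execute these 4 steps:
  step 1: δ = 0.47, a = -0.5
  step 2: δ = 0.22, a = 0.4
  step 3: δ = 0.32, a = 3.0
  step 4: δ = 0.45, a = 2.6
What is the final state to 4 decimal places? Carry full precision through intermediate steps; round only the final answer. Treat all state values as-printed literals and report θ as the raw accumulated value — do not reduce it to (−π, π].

after step 1 (δ=0.47, a=-0.5): (12.709887, -4.654786, -0.378241, 3.725000)
after step 2 (δ=0.22, a=0.4): (13.229142, -4.861124, -0.341492, 3.785000)
after step 3 (δ=0.32, a=3.0): (13.764108, -5.051260, -0.286155, 4.235000)
after step 4 (δ=0.45, a=2.6): (14.373526, -5.230569, -0.195901, 4.625000)

(14.3735, -5.2306, -0.1959, 4.6250)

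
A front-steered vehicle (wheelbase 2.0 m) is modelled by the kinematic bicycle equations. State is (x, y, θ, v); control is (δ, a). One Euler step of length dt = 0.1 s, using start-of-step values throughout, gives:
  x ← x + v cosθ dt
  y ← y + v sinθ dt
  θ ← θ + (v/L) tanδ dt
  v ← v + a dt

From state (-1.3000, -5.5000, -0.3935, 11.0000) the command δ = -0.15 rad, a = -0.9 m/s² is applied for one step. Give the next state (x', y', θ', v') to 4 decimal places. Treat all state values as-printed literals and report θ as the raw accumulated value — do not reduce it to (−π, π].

x' = -1.3000 + 11.0000·cos(-0.3935)·0.1 = -0.2841
y' = -5.5000 + 11.0000·sin(-0.3935)·0.1 = -5.9218
θ' = -0.3935 + (11.0000/2.0)·tan(-0.15)·0.1 = -0.4766
v' = 11.0000 − 0.9000·0.1 = 10.9100

(-0.2841, -5.9218, -0.4766, 10.9100)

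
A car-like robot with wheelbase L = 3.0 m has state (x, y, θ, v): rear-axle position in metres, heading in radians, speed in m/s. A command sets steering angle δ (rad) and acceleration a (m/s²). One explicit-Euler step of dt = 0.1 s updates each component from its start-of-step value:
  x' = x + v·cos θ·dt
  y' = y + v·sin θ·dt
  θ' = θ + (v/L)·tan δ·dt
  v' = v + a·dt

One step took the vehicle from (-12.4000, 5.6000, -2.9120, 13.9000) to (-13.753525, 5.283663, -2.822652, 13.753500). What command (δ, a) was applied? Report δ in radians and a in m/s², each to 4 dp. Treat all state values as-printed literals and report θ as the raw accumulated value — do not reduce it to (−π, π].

a = (v'−v)/dt = (-0.146500)/0.1 = -1.4650
Δθ = θ'−θ = 0.089348;  (v·dt/L) = 13.9000·0.1/3.0 = 0.463333
tan δ = Δθ·L/(v·dt) = 0.192837  →  δ = 0.1905

δ = 0.1905, a = -1.4650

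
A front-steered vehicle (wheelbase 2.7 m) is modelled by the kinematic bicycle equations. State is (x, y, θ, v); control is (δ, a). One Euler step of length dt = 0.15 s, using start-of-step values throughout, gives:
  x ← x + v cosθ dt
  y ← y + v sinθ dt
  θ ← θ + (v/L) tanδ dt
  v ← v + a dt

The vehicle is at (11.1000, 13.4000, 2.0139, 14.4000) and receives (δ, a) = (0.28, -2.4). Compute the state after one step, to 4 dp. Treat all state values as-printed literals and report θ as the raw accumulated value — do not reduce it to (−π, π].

x' = 11.1000 + 14.4000·cos(2.0139)·0.15 = 10.1739
y' = 13.4000 + 14.4000·sin(2.0139)·0.15 = 15.3514
θ' = 2.0139 + (14.4000/2.7)·tan(0.28)·0.15 = 2.2439
v' = 14.4000 − 2.4000·0.15 = 14.0400

(10.1739, 15.3514, 2.2439, 14.0400)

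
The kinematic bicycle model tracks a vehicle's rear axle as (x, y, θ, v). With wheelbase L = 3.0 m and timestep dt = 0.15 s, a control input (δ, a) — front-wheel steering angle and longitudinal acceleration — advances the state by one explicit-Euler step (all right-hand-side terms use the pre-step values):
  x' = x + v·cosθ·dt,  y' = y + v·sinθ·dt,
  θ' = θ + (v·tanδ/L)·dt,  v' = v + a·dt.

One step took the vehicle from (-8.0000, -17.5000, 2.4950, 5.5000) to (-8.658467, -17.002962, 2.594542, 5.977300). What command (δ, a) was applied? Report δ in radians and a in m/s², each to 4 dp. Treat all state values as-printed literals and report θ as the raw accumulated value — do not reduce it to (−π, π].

δ = 0.3473, a = 3.1820

a = (v'−v)/dt = (0.477300)/0.15 = 3.1820
Δθ = θ'−θ = 0.099542;  (v·dt/L) = 5.5000·0.15/3.0 = 0.275000
tan δ = Δθ·L/(v·dt) = 0.361971  →  δ = 0.3473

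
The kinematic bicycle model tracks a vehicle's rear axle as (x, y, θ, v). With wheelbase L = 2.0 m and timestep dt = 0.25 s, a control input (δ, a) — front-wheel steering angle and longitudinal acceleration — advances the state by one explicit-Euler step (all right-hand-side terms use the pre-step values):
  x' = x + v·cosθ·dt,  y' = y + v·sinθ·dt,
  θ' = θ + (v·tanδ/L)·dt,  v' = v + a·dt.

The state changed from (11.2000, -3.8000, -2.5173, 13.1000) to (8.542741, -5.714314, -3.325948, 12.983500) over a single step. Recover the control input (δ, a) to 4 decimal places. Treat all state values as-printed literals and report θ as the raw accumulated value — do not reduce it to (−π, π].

a = (v'−v)/dt = (-0.116500)/0.25 = -0.4660
Δθ = θ'−θ = -0.808648;  (v·dt/L) = 13.1000·0.25/2.0 = 1.637500
tan δ = Δθ·L/(v·dt) = -0.493831  →  δ = -0.4587

δ = -0.4587, a = -0.4660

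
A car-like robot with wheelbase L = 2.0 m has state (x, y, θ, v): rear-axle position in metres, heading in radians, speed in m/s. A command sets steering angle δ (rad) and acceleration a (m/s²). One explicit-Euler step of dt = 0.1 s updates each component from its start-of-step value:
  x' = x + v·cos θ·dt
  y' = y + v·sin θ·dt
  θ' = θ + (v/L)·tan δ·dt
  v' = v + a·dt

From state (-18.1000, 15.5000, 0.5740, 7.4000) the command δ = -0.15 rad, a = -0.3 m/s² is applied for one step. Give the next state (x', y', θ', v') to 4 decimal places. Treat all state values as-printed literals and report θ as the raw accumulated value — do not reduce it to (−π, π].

(-17.4786, 15.9018, 0.5181, 7.3700)

x' = -18.1000 + 7.4000·cos(0.5740)·0.1 = -17.4786
y' = 15.5000 + 7.4000·sin(0.5740)·0.1 = 15.9018
θ' = 0.5740 + (7.4000/2.0)·tan(-0.15)·0.1 = 0.5181
v' = 7.4000 − 0.3000·0.1 = 7.3700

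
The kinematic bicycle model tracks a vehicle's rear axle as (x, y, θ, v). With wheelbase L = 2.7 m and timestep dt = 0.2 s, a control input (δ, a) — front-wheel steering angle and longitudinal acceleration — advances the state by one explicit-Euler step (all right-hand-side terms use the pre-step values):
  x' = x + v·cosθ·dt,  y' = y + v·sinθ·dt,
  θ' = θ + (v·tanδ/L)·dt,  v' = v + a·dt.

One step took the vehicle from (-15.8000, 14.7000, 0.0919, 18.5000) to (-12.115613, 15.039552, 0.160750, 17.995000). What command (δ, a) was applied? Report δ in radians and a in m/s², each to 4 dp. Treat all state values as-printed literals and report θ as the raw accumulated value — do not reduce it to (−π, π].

a = (v'−v)/dt = (-0.505000)/0.2 = -2.5250
Δθ = θ'−θ = 0.068850;  (v·dt/L) = 18.5000·0.2/2.7 = 1.370370
tan δ = Δθ·L/(v·dt) = 0.050242  →  δ = 0.0502

δ = 0.0502, a = -2.5250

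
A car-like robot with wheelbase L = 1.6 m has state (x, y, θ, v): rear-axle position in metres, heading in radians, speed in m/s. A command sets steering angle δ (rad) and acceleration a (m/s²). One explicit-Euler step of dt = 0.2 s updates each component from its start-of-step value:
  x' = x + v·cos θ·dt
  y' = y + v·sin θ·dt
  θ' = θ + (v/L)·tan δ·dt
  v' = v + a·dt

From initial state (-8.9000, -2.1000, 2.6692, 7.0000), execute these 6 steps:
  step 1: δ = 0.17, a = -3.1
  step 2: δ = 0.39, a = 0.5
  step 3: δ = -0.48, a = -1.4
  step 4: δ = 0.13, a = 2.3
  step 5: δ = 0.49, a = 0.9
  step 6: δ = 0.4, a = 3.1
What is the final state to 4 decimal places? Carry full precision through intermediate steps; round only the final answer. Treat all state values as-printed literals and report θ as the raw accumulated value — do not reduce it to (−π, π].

(-16.4103, -0.3291, 3.6324, 7.4600)

after step 1 (δ=0.17, a=-3.1): (-10.146675, -1.462975, 2.819400, 6.380000)
after step 2 (δ=0.39, a=0.5): (-11.357016, -1.058932, 3.147216, 6.480000)
after step 3 (δ=-0.48, a=-1.4): (-12.652996, -1.066220, 2.725521, 6.200000)
after step 4 (δ=0.13, a=2.3): (-13.787204, -0.565049, 2.826843, 6.660000)
after step 5 (δ=0.49, a=0.9): (-15.053768, -0.152690, 3.270888, 6.840000)
after step 6 (δ=0.4, a=3.1): (-16.410349, -0.329074, 3.632376, 7.460000)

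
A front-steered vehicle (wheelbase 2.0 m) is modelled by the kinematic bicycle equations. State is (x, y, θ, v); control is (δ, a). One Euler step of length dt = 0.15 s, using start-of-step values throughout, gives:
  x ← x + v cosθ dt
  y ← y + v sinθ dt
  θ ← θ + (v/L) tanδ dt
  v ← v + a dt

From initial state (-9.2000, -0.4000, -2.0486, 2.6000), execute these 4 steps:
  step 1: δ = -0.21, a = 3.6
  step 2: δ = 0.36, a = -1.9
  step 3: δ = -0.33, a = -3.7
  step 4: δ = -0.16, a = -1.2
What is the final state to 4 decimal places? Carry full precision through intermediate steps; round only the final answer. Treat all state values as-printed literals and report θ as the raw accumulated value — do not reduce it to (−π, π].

(-9.9585, -1.8464, -2.1027, 2.1200)

after step 1 (δ=-0.21, a=3.6): (-9.379334, -0.746323, -2.090163, 3.140000)
after step 2 (δ=0.36, a=-1.9): (-9.613105, -1.155214, -2.001520, 2.855000)
after step 3 (δ=-0.33, a=-3.7): (-9.791912, -1.544349, -2.074863, 2.300000)
after step 4 (δ=-0.16, a=-1.2): (-9.958543, -1.846440, -2.102701, 2.120000)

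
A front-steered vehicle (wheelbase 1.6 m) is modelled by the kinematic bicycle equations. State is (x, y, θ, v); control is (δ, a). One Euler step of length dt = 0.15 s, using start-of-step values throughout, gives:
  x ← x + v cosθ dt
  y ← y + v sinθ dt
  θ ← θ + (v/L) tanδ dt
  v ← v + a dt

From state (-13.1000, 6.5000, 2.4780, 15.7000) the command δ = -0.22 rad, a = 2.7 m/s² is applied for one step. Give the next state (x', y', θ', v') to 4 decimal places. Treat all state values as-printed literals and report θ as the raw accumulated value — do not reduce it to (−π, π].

x' = -13.1000 + 15.7000·cos(2.4780)·0.15 = -14.9552
y' = 6.5000 + 15.7000·sin(2.4780)·0.15 = 7.9506
θ' = 2.4780 + (15.7000/1.6)·tan(-0.22)·0.15 = 2.1489
v' = 15.7000 + 2.7000·0.15 = 16.1050

(-14.9552, 7.9506, 2.1489, 16.1050)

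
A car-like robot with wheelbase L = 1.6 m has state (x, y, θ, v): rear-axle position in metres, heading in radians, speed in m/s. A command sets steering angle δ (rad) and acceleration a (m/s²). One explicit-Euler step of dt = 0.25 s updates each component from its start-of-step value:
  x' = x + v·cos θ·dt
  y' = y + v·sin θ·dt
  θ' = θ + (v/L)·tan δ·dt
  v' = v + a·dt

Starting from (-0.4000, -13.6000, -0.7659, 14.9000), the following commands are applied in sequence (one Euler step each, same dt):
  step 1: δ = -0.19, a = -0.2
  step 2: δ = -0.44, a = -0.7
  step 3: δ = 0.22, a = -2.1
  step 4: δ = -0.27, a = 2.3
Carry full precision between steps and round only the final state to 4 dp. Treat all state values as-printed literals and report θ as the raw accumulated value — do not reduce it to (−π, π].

after step 1 (δ=-0.19, a=-0.2): (2.284826, -16.182118, -1.213645, 14.850000)
after step 2 (δ=-0.44, a=-0.7): (3.582743, -19.660346, -2.306003, 14.675000)
after step 3 (δ=0.22, a=-2.1): (1.121965, -22.381430, -1.793250, 14.150000)
after step 4 (δ=-0.27, a=2.3): (0.341509, -25.831762, -2.405145, 14.725000)

(0.3415, -25.8318, -2.4051, 14.7250)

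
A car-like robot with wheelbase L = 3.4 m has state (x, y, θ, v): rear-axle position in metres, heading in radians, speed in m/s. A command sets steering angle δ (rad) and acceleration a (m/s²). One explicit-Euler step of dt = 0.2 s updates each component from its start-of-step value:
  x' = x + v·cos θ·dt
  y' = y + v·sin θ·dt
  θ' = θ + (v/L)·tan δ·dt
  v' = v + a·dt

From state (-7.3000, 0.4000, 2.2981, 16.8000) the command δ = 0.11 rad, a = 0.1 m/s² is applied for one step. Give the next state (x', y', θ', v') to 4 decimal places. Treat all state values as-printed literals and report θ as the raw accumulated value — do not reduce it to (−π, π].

x' = -7.3000 + 16.8000·cos(2.2981)·0.2 = -9.5339
y' = 0.4000 + 16.8000·sin(2.2981)·0.2 = 2.9098
θ' = 2.2981 + (16.8000/3.4)·tan(0.11)·0.2 = 2.4072
v' = 16.8000 + 0.1000·0.2 = 16.8200

(-9.5339, 2.9098, 2.4072, 16.8200)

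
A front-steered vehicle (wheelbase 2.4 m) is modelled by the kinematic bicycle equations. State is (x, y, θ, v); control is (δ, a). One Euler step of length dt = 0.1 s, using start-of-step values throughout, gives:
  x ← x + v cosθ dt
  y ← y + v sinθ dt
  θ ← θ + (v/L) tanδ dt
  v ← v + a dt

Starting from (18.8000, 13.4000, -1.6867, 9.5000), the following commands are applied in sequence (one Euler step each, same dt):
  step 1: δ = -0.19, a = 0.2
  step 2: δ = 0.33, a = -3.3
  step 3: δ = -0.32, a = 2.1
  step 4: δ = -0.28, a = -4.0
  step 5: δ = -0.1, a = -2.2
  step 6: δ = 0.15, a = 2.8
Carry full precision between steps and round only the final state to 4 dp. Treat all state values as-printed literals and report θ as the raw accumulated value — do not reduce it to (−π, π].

after step 1 (δ=-0.19, a=0.2): (18.690138, 12.456374, -1.762827, 9.520000)
after step 2 (δ=0.33, a=-3.3): (18.508447, 11.521873, -1.626958, 9.190000)
after step 3 (δ=-0.32, a=2.1): (18.456861, 10.604322, -1.753853, 9.400000)
after step 4 (δ=-0.28, a=-4.0): (18.285747, 9.680027, -1.866478, 9.000000)
after step 5 (δ=-0.1, a=-2.2): (18.023494, 8.819084, -1.904104, 8.780000)
after step 6 (δ=0.15, a=2.8): (17.736238, 7.989405, -1.848814, 9.060000)

(17.7362, 7.9894, -1.8488, 9.0600)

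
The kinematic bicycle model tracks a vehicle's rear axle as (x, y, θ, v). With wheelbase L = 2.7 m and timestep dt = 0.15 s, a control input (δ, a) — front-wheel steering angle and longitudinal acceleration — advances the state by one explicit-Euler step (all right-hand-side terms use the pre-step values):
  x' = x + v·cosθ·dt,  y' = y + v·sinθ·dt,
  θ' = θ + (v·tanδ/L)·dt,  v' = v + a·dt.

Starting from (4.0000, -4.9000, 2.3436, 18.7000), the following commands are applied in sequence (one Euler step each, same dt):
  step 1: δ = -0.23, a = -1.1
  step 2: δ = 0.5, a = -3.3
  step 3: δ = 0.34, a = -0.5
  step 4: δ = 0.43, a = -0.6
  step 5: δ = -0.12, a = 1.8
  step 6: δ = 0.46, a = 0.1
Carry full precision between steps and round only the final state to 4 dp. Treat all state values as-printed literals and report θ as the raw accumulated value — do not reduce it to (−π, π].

(-9.6318, -0.3674, 3.8548, 18.1600)

after step 1 (δ=-0.23, a=-1.1): (2.041702, -2.891743, 2.100351, 18.535000)
after step 2 (δ=0.5, a=-3.3): (0.637262, -0.492298, 2.662891, 18.040000)
after step 3 (δ=0.34, a=-0.5): (-1.764567, 0.754159, 3.017414, 17.965000)
after step 4 (δ=0.43, a=-0.6): (-4.438566, 1.087931, 3.475143, 17.875000)
after step 5 (δ=-0.12, a=1.8): (-6.972042, 0.210090, 3.355401, 18.145000)
after step 6 (δ=0.46, a=0.1): (-9.631817, -0.367420, 3.854841, 18.160000)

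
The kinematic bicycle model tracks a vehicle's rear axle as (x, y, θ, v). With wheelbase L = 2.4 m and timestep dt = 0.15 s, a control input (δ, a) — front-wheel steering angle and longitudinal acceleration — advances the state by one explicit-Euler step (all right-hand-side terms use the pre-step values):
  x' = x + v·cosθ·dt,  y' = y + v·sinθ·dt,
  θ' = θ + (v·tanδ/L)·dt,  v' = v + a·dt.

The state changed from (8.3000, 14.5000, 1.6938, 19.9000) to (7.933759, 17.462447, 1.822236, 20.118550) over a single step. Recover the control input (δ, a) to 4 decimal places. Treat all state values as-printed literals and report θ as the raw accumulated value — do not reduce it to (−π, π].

a = (v'−v)/dt = (0.218550)/0.15 = 1.4570
Δθ = θ'−θ = 0.128436;  (v·dt/L) = 19.9000·0.15/2.4 = 1.243750
tan δ = Δθ·L/(v·dt) = 0.103265  →  δ = 0.1029

δ = 0.1029, a = 1.4570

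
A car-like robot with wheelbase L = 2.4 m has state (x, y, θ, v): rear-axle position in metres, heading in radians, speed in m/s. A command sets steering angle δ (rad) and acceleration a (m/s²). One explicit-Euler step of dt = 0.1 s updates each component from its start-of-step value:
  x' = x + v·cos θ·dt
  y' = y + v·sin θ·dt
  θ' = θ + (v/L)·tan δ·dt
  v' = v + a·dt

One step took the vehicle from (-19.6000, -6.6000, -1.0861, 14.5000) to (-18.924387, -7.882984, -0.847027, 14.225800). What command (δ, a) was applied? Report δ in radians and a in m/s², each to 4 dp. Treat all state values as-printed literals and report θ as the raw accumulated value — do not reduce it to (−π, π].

a = (v'−v)/dt = (-0.274200)/0.1 = -2.7420
Δθ = θ'−θ = 0.239073;  (v·dt/L) = 14.5000·0.1/2.4 = 0.604167
tan δ = Δθ·L/(v·dt) = 0.395707  →  δ = 0.3768

δ = 0.3768, a = -2.7420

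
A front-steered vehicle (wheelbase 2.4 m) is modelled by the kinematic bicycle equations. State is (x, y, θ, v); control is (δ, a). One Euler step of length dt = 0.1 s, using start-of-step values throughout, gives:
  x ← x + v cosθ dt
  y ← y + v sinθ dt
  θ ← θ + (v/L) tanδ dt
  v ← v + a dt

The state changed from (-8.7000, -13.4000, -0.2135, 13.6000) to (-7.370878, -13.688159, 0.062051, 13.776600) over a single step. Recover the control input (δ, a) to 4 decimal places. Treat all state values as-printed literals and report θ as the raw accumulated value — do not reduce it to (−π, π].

δ = 0.4526, a = 1.7660

a = (v'−v)/dt = (0.176600)/0.1 = 1.7660
Δθ = θ'−θ = 0.275551;  (v·dt/L) = 13.6000·0.1/2.4 = 0.566667
tan δ = Δθ·L/(v·dt) = 0.486266  →  δ = 0.4526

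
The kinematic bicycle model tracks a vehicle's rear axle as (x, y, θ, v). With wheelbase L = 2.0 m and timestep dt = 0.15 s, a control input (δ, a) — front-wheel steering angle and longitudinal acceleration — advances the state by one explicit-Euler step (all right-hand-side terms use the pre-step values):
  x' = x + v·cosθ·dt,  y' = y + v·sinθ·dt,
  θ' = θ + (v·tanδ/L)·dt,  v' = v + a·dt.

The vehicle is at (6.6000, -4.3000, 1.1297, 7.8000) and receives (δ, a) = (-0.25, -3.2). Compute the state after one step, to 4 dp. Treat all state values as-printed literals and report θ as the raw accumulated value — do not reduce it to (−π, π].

x' = 6.6000 + 7.8000·cos(1.1297)·0.15 = 7.0995
y' = -4.3000 + 7.8000·sin(1.1297)·0.15 = -3.2420
θ' = 1.1297 + (7.8000/2.0)·tan(-0.25)·0.15 = 0.9803
v' = 7.8000 − 3.2000·0.15 = 7.3200

(7.0995, -3.2420, 0.9803, 7.3200)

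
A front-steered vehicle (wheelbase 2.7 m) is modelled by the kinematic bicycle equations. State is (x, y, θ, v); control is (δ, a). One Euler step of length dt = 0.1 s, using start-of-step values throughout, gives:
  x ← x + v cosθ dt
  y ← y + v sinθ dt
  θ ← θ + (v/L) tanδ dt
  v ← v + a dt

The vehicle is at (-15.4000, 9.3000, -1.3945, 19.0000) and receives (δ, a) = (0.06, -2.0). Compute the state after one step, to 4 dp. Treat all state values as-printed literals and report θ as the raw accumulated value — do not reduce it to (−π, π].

(-15.0668, 7.4294, -1.3522, 18.8000)

x' = -15.4000 + 19.0000·cos(-1.3945)·0.1 = -15.0668
y' = 9.3000 + 19.0000·sin(-1.3945)·0.1 = 7.4294
θ' = -1.3945 + (19.0000/2.7)·tan(0.06)·0.1 = -1.3522
v' = 19.0000 − 2.0000·0.1 = 18.8000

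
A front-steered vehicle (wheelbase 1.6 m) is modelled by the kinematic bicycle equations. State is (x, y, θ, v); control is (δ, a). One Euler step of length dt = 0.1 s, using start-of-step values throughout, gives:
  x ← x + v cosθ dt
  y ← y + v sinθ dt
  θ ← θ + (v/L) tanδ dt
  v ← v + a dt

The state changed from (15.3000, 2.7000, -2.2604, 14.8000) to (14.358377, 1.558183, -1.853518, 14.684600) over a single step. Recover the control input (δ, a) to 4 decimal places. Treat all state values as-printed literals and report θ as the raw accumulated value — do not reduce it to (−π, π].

a = (v'−v)/dt = (-0.115400)/0.1 = -1.1540
Δθ = θ'−θ = 0.406882;  (v·dt/L) = 14.8000·0.1/1.6 = 0.925000
tan δ = Δθ·L/(v·dt) = 0.439872  →  δ = 0.4144

δ = 0.4144, a = -1.1540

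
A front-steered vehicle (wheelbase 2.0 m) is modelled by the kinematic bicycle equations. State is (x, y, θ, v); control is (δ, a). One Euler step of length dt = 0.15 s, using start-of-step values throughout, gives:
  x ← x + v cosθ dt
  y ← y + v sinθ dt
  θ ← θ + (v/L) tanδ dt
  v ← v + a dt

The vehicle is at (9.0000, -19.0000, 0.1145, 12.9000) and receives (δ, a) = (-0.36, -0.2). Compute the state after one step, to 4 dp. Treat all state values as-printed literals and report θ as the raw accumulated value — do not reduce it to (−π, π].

(10.9223, -18.7789, -0.2497, 12.8700)

x' = 9.0000 + 12.9000·cos(0.1145)·0.15 = 10.9223
y' = -19.0000 + 12.9000·sin(0.1145)·0.15 = -18.7789
θ' = 0.1145 + (12.9000/2.0)·tan(-0.36)·0.15 = -0.2497
v' = 12.9000 − 0.2000·0.15 = 12.8700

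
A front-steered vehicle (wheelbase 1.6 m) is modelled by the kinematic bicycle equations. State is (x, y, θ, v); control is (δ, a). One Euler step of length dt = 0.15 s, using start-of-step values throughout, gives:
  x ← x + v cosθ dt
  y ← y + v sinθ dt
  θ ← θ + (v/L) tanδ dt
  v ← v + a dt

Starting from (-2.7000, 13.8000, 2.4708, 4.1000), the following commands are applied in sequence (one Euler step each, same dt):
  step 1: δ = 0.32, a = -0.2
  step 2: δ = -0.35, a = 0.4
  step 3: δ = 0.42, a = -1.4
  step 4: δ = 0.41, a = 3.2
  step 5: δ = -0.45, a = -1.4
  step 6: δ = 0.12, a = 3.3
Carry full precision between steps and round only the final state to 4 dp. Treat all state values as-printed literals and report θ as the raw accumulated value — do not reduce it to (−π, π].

(-5.8542, 15.7302, 2.6396, 4.6850)

after step 1 (δ=0.32, a=-0.2): (-3.181747, 14.182288, 2.598178, 4.070000)
after step 2 (δ=-0.35, a=0.4): (-3.704304, 14.497955, 2.458897, 4.130000)
after step 3 (δ=0.42, a=-1.4): (-4.184958, 14.888789, 2.631804, 3.920000)
after step 4 (δ=0.41, a=3.2): (-4.698192, 15.175729, 2.791531, 4.400000)
after step 5 (δ=-0.45, a=-1.4): (-5.318164, 15.402080, 2.592271, 4.190000)
after step 6 (δ=0.12, a=3.3): (-5.854199, 15.730225, 2.639636, 4.685000)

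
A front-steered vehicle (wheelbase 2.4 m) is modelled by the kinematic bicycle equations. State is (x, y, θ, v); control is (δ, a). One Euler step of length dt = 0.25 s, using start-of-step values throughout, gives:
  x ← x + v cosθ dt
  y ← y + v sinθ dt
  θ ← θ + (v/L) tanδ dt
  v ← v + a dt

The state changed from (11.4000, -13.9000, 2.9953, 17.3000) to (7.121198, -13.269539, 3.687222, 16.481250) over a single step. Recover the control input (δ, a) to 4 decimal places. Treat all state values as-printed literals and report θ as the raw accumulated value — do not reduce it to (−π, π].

a = (v'−v)/dt = (-0.818750)/0.25 = -3.2750
Δθ = θ'−θ = 0.691922;  (v·dt/L) = 17.3000·0.25/2.4 = 1.802083
tan δ = Δθ·L/(v·dt) = 0.383957  →  δ = 0.3666

δ = 0.3666, a = -3.2750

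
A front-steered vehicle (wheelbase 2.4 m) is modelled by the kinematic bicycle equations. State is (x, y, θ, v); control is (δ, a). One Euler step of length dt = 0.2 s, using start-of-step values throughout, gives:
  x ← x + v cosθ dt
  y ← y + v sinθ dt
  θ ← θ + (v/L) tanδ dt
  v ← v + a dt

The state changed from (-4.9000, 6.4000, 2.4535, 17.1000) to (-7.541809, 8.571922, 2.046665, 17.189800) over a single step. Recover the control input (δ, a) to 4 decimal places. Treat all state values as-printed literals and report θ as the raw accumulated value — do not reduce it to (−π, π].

a = (v'−v)/dt = (0.089800)/0.2 = 0.4490
Δθ = θ'−θ = -0.406835;  (v·dt/L) = 17.1000·0.2/2.4 = 1.425000
tan δ = Δθ·L/(v·dt) = -0.285498  →  δ = -0.2781

δ = -0.2781, a = 0.4490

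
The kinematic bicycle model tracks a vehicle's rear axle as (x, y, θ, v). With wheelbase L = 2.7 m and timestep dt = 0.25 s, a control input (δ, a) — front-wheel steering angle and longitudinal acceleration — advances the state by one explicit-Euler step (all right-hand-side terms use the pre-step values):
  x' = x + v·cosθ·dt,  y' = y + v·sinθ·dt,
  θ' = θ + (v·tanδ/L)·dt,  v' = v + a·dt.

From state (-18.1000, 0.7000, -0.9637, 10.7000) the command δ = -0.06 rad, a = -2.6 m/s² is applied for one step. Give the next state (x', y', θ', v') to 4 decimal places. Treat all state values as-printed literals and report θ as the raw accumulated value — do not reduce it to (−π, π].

(-16.5740, -1.4970, -1.0232, 10.0500)

x' = -18.1000 + 10.7000·cos(-0.9637)·0.25 = -16.5740
y' = 0.7000 + 10.7000·sin(-0.9637)·0.25 = -1.4970
θ' = -0.9637 + (10.7000/2.7)·tan(-0.06)·0.25 = -1.0232
v' = 10.7000 − 2.6000·0.25 = 10.0500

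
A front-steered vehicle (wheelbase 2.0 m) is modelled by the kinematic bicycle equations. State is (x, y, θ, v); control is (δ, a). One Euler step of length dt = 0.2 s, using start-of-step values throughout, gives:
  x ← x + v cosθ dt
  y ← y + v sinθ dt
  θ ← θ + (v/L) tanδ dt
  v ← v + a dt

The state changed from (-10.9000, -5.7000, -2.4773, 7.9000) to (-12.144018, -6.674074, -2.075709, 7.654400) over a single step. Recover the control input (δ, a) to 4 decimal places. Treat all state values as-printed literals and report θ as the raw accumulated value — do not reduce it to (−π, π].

a = (v'−v)/dt = (-0.245600)/0.2 = -1.2280
Δθ = θ'−θ = 0.401591;  (v·dt/L) = 7.9000·0.2/2.0 = 0.790000
tan δ = Δθ·L/(v·dt) = 0.508343  →  δ = 0.4703

δ = 0.4703, a = -1.2280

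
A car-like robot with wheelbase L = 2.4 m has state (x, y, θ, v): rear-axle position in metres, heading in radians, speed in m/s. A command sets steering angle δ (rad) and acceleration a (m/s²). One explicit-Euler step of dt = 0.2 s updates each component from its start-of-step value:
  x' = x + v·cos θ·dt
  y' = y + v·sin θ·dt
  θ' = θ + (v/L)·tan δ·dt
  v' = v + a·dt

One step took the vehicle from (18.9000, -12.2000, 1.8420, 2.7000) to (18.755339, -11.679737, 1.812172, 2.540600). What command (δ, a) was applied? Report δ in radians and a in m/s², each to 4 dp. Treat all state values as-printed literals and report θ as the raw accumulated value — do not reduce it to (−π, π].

δ = -0.1318, a = -0.7970

a = (v'−v)/dt = (-0.159400)/0.2 = -0.7970
Δθ = θ'−θ = -0.029828;  (v·dt/L) = 2.7000·0.2/2.4 = 0.225000
tan δ = Δθ·L/(v·dt) = -0.132569  →  δ = -0.1318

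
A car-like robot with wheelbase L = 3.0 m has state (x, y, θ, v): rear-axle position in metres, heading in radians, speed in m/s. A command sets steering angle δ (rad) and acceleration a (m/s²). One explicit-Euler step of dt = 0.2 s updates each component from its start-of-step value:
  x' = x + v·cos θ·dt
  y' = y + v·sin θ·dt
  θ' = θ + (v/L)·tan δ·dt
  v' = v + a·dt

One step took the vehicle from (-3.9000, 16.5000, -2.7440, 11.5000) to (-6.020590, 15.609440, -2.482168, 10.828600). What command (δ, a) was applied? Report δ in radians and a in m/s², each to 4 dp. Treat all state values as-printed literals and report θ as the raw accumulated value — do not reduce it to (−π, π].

a = (v'−v)/dt = (-0.671400)/0.2 = -3.3570
Δθ = θ'−θ = 0.261832;  (v·dt/L) = 11.5000·0.2/3.0 = 0.766667
tan δ = Δθ·L/(v·dt) = 0.341520  →  δ = 0.3291

δ = 0.3291, a = -3.3570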